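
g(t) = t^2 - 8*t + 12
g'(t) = 2*t - 8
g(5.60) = -1.44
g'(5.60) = 3.20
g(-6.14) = 98.82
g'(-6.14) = -20.28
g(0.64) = 7.29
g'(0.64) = -6.72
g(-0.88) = 19.81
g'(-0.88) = -9.76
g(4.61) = -3.63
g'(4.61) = 1.22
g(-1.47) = 25.92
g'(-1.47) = -10.94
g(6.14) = 0.58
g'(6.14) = 4.28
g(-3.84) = 57.47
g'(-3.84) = -15.68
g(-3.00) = 45.00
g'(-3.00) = -14.00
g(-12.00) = 252.00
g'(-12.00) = -32.00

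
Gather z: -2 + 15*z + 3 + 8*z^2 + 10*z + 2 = 8*z^2 + 25*z + 3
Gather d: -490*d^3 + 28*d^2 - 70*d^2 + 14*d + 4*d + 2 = -490*d^3 - 42*d^2 + 18*d + 2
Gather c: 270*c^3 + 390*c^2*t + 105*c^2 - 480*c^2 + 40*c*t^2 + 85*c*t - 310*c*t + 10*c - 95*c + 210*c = 270*c^3 + c^2*(390*t - 375) + c*(40*t^2 - 225*t + 125)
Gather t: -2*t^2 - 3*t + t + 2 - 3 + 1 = -2*t^2 - 2*t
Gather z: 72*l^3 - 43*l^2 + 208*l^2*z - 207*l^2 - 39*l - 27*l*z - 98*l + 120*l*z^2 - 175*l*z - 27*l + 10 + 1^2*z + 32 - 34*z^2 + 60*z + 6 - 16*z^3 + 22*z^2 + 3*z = 72*l^3 - 250*l^2 - 164*l - 16*z^3 + z^2*(120*l - 12) + z*(208*l^2 - 202*l + 64) + 48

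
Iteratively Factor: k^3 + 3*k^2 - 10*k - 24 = (k + 2)*(k^2 + k - 12) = (k + 2)*(k + 4)*(k - 3)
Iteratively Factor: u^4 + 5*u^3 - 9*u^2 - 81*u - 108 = (u + 3)*(u^3 + 2*u^2 - 15*u - 36) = (u - 4)*(u + 3)*(u^2 + 6*u + 9) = (u - 4)*(u + 3)^2*(u + 3)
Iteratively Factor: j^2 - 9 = (j + 3)*(j - 3)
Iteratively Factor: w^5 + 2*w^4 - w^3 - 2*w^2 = (w + 1)*(w^4 + w^3 - 2*w^2) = w*(w + 1)*(w^3 + w^2 - 2*w) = w^2*(w + 1)*(w^2 + w - 2) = w^2*(w + 1)*(w + 2)*(w - 1)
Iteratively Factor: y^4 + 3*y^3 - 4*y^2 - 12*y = (y + 2)*(y^3 + y^2 - 6*y) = y*(y + 2)*(y^2 + y - 6) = y*(y + 2)*(y + 3)*(y - 2)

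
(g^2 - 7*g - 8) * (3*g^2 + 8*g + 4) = 3*g^4 - 13*g^3 - 76*g^2 - 92*g - 32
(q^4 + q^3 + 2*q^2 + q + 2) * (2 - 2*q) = -2*q^5 - 2*q^3 + 2*q^2 - 2*q + 4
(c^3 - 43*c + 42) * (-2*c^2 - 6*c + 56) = -2*c^5 - 6*c^4 + 142*c^3 + 174*c^2 - 2660*c + 2352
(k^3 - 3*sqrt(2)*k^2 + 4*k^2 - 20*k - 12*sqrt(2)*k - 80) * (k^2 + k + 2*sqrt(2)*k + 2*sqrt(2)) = k^5 - sqrt(2)*k^4 + 5*k^4 - 28*k^3 - 5*sqrt(2)*k^3 - 160*k^2 - 44*sqrt(2)*k^2 - 200*sqrt(2)*k - 128*k - 160*sqrt(2)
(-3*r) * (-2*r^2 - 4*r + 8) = 6*r^3 + 12*r^2 - 24*r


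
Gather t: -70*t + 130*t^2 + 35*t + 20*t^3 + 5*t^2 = 20*t^3 + 135*t^2 - 35*t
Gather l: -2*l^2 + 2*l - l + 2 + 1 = -2*l^2 + l + 3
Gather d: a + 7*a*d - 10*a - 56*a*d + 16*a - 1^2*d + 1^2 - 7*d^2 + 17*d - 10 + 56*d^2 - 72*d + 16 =7*a + 49*d^2 + d*(-49*a - 56) + 7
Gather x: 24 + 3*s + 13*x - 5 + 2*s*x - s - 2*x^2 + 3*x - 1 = 2*s - 2*x^2 + x*(2*s + 16) + 18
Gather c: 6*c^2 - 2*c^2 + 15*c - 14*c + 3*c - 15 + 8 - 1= 4*c^2 + 4*c - 8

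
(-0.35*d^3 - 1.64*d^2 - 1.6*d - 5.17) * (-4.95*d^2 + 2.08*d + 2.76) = 1.7325*d^5 + 7.39*d^4 + 3.5428*d^3 + 17.7371*d^2 - 15.1696*d - 14.2692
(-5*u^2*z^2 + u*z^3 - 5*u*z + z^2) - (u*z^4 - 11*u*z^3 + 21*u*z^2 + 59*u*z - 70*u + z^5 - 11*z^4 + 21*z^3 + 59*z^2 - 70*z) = -5*u^2*z^2 - u*z^4 + 12*u*z^3 - 21*u*z^2 - 64*u*z + 70*u - z^5 + 11*z^4 - 21*z^3 - 58*z^2 + 70*z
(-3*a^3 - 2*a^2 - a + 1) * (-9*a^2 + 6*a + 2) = 27*a^5 - 9*a^3 - 19*a^2 + 4*a + 2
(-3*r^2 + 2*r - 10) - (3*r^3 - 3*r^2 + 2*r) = -3*r^3 - 10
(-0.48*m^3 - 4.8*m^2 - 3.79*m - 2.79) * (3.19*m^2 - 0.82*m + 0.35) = -1.5312*m^5 - 14.9184*m^4 - 8.3221*m^3 - 7.4723*m^2 + 0.9613*m - 0.9765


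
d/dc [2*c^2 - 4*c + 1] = 4*c - 4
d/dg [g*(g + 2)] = 2*g + 2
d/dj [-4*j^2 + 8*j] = 8 - 8*j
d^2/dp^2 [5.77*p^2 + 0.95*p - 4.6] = 11.5400000000000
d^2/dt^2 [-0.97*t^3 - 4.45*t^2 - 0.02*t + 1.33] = -5.82*t - 8.9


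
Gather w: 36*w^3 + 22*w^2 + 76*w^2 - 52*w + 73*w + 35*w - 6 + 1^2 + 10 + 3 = 36*w^3 + 98*w^2 + 56*w + 8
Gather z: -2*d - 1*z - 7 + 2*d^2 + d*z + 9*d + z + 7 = 2*d^2 + d*z + 7*d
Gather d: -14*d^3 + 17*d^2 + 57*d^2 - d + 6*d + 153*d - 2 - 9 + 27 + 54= -14*d^3 + 74*d^2 + 158*d + 70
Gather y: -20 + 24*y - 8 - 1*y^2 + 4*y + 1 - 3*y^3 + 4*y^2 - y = -3*y^3 + 3*y^2 + 27*y - 27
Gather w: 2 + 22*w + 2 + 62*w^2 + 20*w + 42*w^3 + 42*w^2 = 42*w^3 + 104*w^2 + 42*w + 4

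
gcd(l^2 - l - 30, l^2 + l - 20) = l + 5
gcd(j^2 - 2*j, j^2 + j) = j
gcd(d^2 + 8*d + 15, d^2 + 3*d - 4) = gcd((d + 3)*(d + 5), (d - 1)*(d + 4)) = 1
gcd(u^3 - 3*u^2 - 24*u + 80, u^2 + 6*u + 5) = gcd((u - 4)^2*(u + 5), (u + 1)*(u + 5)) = u + 5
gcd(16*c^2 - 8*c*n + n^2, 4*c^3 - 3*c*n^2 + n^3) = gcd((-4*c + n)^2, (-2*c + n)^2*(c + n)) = 1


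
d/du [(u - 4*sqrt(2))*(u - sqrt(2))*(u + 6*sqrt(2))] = 3*u^2 + 2*sqrt(2)*u - 52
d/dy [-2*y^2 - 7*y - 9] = -4*y - 7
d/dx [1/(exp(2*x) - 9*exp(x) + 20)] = (9 - 2*exp(x))*exp(x)/(exp(2*x) - 9*exp(x) + 20)^2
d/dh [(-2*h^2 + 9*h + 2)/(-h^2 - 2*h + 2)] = (13*h^2 - 4*h + 22)/(h^4 + 4*h^3 - 8*h + 4)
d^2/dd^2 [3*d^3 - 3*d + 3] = 18*d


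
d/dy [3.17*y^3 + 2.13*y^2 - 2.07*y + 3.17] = 9.51*y^2 + 4.26*y - 2.07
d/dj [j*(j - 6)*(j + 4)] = 3*j^2 - 4*j - 24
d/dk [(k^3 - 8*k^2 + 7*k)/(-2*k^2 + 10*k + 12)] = (-k^4 + 10*k^3 - 15*k^2 - 96*k + 42)/(2*(k^4 - 10*k^3 + 13*k^2 + 60*k + 36))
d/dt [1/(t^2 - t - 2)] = (1 - 2*t)/(-t^2 + t + 2)^2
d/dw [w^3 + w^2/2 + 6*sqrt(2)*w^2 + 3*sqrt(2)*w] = 3*w^2 + w + 12*sqrt(2)*w + 3*sqrt(2)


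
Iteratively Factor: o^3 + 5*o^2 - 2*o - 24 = (o + 3)*(o^2 + 2*o - 8) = (o + 3)*(o + 4)*(o - 2)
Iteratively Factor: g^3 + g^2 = (g + 1)*(g^2) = g*(g + 1)*(g)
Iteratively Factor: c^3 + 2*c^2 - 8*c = (c + 4)*(c^2 - 2*c) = c*(c + 4)*(c - 2)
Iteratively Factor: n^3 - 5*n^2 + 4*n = (n - 4)*(n^2 - n) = (n - 4)*(n - 1)*(n)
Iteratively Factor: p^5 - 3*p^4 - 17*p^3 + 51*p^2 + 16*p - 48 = (p + 4)*(p^4 - 7*p^3 + 11*p^2 + 7*p - 12) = (p + 1)*(p + 4)*(p^3 - 8*p^2 + 19*p - 12) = (p - 4)*(p + 1)*(p + 4)*(p^2 - 4*p + 3) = (p - 4)*(p - 3)*(p + 1)*(p + 4)*(p - 1)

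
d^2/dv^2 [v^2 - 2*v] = 2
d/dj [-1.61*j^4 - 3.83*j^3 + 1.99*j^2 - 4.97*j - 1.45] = -6.44*j^3 - 11.49*j^2 + 3.98*j - 4.97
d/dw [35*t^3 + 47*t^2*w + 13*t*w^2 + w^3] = 47*t^2 + 26*t*w + 3*w^2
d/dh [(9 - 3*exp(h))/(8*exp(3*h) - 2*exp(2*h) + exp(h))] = 3*(16*exp(3*h) - 74*exp(2*h) + 12*exp(h) - 3)*exp(-h)/(64*exp(4*h) - 32*exp(3*h) + 20*exp(2*h) - 4*exp(h) + 1)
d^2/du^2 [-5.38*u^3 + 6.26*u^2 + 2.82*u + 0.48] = 12.52 - 32.28*u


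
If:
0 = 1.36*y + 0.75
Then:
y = -0.55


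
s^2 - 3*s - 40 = (s - 8)*(s + 5)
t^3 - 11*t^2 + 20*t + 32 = (t - 8)*(t - 4)*(t + 1)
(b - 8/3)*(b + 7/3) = b^2 - b/3 - 56/9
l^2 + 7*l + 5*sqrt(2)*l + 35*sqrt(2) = (l + 7)*(l + 5*sqrt(2))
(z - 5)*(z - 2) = z^2 - 7*z + 10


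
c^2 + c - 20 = (c - 4)*(c + 5)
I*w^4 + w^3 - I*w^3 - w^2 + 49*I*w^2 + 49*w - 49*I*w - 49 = (w - 7*I)*(w - I)*(w + 7*I)*(I*w - I)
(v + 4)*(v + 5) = v^2 + 9*v + 20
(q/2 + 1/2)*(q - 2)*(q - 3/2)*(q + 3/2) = q^4/2 - q^3/2 - 17*q^2/8 + 9*q/8 + 9/4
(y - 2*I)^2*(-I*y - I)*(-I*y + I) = -y^4 + 4*I*y^3 + 5*y^2 - 4*I*y - 4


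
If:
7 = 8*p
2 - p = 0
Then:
No Solution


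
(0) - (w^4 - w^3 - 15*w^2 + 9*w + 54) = -w^4 + w^3 + 15*w^2 - 9*w - 54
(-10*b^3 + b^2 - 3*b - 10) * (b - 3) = -10*b^4 + 31*b^3 - 6*b^2 - b + 30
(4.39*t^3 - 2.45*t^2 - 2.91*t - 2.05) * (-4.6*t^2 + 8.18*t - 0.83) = -20.194*t^5 + 47.1802*t^4 - 10.2987*t^3 - 12.3403*t^2 - 14.3537*t + 1.7015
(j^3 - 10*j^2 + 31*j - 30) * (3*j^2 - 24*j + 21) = 3*j^5 - 54*j^4 + 354*j^3 - 1044*j^2 + 1371*j - 630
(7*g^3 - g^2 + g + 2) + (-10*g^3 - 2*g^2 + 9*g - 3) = -3*g^3 - 3*g^2 + 10*g - 1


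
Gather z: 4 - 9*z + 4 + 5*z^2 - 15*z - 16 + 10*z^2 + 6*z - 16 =15*z^2 - 18*z - 24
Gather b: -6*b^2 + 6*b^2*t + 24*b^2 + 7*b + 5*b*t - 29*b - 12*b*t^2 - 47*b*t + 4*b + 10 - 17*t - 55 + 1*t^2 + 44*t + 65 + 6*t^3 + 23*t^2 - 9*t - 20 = b^2*(6*t + 18) + b*(-12*t^2 - 42*t - 18) + 6*t^3 + 24*t^2 + 18*t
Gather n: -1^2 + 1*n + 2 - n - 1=0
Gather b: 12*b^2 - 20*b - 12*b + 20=12*b^2 - 32*b + 20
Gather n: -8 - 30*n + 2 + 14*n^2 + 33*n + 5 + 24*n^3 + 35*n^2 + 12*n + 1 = 24*n^3 + 49*n^2 + 15*n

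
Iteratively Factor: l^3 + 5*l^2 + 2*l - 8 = (l + 2)*(l^2 + 3*l - 4) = (l - 1)*(l + 2)*(l + 4)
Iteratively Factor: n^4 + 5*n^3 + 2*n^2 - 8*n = (n)*(n^3 + 5*n^2 + 2*n - 8) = n*(n - 1)*(n^2 + 6*n + 8) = n*(n - 1)*(n + 2)*(n + 4)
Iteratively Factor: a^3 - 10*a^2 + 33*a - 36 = (a - 4)*(a^2 - 6*a + 9) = (a - 4)*(a - 3)*(a - 3)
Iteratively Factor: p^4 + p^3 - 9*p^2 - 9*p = (p + 1)*(p^3 - 9*p) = p*(p + 1)*(p^2 - 9) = p*(p - 3)*(p + 1)*(p + 3)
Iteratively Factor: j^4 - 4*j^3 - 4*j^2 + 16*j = (j + 2)*(j^3 - 6*j^2 + 8*j) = (j - 2)*(j + 2)*(j^2 - 4*j) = j*(j - 2)*(j + 2)*(j - 4)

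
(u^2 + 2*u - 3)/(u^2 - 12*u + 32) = (u^2 + 2*u - 3)/(u^2 - 12*u + 32)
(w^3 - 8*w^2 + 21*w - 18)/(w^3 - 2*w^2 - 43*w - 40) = (-w^3 + 8*w^2 - 21*w + 18)/(-w^3 + 2*w^2 + 43*w + 40)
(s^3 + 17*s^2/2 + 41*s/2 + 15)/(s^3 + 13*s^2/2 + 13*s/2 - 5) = (2*s + 3)/(2*s - 1)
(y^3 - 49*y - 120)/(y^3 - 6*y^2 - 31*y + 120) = (y + 3)/(y - 3)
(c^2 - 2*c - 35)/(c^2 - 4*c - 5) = (-c^2 + 2*c + 35)/(-c^2 + 4*c + 5)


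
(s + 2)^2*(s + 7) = s^3 + 11*s^2 + 32*s + 28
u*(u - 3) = u^2 - 3*u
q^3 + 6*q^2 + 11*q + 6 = (q + 1)*(q + 2)*(q + 3)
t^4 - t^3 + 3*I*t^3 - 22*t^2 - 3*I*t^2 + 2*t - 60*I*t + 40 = (t - 5)*(t + 4)*(t + I)*(t + 2*I)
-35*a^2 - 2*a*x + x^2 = (-7*a + x)*(5*a + x)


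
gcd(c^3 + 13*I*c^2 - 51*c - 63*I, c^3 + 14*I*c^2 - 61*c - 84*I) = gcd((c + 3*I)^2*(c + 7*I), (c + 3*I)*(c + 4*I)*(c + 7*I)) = c^2 + 10*I*c - 21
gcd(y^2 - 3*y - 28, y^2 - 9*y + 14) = y - 7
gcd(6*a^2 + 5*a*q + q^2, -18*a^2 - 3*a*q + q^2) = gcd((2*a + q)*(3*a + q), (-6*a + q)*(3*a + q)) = 3*a + q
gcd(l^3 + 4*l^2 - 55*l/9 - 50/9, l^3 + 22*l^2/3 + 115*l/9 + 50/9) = l^2 + 17*l/3 + 10/3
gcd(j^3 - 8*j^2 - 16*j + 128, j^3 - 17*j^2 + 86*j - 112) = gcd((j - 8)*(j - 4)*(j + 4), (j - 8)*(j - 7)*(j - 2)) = j - 8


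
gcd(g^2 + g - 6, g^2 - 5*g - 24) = g + 3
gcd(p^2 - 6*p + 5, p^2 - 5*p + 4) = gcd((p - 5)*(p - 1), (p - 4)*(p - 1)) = p - 1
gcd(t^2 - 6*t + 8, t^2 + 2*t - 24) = t - 4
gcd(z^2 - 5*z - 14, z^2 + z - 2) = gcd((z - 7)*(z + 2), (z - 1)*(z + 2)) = z + 2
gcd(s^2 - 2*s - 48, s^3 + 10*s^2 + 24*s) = s + 6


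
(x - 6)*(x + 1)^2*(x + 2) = x^4 - 2*x^3 - 19*x^2 - 28*x - 12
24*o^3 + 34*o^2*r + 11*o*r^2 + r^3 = (o + r)*(4*o + r)*(6*o + r)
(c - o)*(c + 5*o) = c^2 + 4*c*o - 5*o^2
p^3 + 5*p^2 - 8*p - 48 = (p - 3)*(p + 4)^2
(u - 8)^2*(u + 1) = u^3 - 15*u^2 + 48*u + 64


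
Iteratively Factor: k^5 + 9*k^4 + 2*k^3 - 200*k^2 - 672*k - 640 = (k + 4)*(k^4 + 5*k^3 - 18*k^2 - 128*k - 160) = (k + 4)^2*(k^3 + k^2 - 22*k - 40) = (k + 2)*(k + 4)^2*(k^2 - k - 20) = (k - 5)*(k + 2)*(k + 4)^2*(k + 4)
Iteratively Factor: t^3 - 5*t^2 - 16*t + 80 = (t - 5)*(t^2 - 16) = (t - 5)*(t - 4)*(t + 4)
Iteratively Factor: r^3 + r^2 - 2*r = (r - 1)*(r^2 + 2*r) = r*(r - 1)*(r + 2)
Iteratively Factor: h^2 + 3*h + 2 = (h + 1)*(h + 2)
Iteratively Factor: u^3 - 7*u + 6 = (u + 3)*(u^2 - 3*u + 2) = (u - 2)*(u + 3)*(u - 1)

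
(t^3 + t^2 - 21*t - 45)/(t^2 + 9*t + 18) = (t^2 - 2*t - 15)/(t + 6)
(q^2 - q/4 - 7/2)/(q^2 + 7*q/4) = (q - 2)/q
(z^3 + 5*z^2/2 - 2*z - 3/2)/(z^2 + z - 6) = (2*z^2 - z - 1)/(2*(z - 2))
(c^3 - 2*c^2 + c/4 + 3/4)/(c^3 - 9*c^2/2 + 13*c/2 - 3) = (c + 1/2)/(c - 2)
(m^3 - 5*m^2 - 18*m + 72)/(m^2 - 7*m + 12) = (m^2 - 2*m - 24)/(m - 4)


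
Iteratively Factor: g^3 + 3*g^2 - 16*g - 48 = (g - 4)*(g^2 + 7*g + 12) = (g - 4)*(g + 3)*(g + 4)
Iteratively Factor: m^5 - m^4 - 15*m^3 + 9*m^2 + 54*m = (m + 2)*(m^4 - 3*m^3 - 9*m^2 + 27*m) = (m + 2)*(m + 3)*(m^3 - 6*m^2 + 9*m) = (m - 3)*(m + 2)*(m + 3)*(m^2 - 3*m) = (m - 3)^2*(m + 2)*(m + 3)*(m)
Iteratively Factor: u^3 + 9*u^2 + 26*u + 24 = (u + 2)*(u^2 + 7*u + 12) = (u + 2)*(u + 4)*(u + 3)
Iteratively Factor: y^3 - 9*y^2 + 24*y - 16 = (y - 4)*(y^2 - 5*y + 4) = (y - 4)^2*(y - 1)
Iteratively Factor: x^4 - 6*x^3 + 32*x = (x - 4)*(x^3 - 2*x^2 - 8*x) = x*(x - 4)*(x^2 - 2*x - 8) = x*(x - 4)*(x + 2)*(x - 4)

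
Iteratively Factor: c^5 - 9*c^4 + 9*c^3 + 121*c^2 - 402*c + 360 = (c - 3)*(c^4 - 6*c^3 - 9*c^2 + 94*c - 120) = (c - 5)*(c - 3)*(c^3 - c^2 - 14*c + 24) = (c - 5)*(c - 3)^2*(c^2 + 2*c - 8) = (c - 5)*(c - 3)^2*(c + 4)*(c - 2)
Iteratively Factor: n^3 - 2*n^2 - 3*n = (n - 3)*(n^2 + n) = n*(n - 3)*(n + 1)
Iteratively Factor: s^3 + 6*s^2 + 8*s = (s)*(s^2 + 6*s + 8) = s*(s + 2)*(s + 4)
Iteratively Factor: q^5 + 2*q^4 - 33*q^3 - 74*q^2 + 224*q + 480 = (q + 2)*(q^4 - 33*q^2 - 8*q + 240) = (q + 2)*(q + 4)*(q^3 - 4*q^2 - 17*q + 60) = (q + 2)*(q + 4)^2*(q^2 - 8*q + 15) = (q - 5)*(q + 2)*(q + 4)^2*(q - 3)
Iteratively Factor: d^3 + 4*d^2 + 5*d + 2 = (d + 1)*(d^2 + 3*d + 2) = (d + 1)*(d + 2)*(d + 1)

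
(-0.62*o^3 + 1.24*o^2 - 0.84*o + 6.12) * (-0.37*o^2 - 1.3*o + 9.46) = 0.2294*o^5 + 0.3472*o^4 - 7.1664*o^3 + 10.558*o^2 - 15.9024*o + 57.8952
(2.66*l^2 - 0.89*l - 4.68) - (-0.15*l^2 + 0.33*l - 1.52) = 2.81*l^2 - 1.22*l - 3.16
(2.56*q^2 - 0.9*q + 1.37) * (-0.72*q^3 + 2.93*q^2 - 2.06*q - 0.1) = -1.8432*q^5 + 8.1488*q^4 - 8.897*q^3 + 5.6121*q^2 - 2.7322*q - 0.137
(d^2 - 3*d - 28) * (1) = d^2 - 3*d - 28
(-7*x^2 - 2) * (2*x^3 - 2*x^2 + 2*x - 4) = -14*x^5 + 14*x^4 - 18*x^3 + 32*x^2 - 4*x + 8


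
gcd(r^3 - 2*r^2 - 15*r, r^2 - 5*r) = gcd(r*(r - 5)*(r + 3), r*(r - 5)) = r^2 - 5*r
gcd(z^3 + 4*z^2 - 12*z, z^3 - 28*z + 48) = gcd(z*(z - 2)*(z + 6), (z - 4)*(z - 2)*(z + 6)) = z^2 + 4*z - 12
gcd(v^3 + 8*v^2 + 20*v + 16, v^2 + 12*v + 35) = 1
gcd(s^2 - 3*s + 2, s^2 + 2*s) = 1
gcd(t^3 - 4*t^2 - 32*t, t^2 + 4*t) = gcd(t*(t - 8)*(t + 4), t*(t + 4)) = t^2 + 4*t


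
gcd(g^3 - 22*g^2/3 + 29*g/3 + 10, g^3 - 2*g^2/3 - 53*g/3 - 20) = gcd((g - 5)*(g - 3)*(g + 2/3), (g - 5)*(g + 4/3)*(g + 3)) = g - 5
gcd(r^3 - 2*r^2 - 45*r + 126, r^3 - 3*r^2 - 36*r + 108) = r^2 - 9*r + 18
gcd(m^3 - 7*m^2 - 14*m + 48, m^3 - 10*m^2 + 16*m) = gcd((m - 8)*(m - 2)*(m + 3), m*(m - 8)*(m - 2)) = m^2 - 10*m + 16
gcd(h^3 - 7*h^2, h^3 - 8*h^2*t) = h^2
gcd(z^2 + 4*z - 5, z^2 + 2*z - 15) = z + 5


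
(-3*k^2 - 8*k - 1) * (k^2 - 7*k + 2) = -3*k^4 + 13*k^3 + 49*k^2 - 9*k - 2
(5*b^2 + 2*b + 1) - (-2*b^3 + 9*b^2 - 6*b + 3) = 2*b^3 - 4*b^2 + 8*b - 2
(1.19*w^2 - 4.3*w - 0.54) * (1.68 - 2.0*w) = -2.38*w^3 + 10.5992*w^2 - 6.144*w - 0.9072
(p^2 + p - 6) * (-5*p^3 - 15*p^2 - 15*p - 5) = -5*p^5 - 20*p^4 + 70*p^2 + 85*p + 30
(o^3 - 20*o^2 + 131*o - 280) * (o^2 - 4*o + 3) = o^5 - 24*o^4 + 214*o^3 - 864*o^2 + 1513*o - 840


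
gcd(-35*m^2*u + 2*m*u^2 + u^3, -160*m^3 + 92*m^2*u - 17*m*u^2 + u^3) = -5*m + u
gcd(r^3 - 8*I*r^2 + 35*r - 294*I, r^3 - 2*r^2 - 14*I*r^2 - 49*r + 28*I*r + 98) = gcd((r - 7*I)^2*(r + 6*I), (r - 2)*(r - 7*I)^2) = r^2 - 14*I*r - 49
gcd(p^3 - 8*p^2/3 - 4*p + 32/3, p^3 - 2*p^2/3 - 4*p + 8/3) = p^2 - 4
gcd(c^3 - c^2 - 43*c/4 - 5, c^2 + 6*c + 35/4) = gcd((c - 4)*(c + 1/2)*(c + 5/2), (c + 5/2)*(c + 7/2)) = c + 5/2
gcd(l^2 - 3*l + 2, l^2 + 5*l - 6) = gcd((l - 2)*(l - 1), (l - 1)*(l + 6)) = l - 1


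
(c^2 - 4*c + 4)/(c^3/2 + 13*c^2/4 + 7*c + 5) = 4*(c^2 - 4*c + 4)/(2*c^3 + 13*c^2 + 28*c + 20)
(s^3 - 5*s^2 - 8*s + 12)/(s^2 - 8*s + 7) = (s^2 - 4*s - 12)/(s - 7)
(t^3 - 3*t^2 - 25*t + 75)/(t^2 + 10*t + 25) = (t^2 - 8*t + 15)/(t + 5)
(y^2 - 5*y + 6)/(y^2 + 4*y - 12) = (y - 3)/(y + 6)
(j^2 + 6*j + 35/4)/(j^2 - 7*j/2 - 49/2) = (j + 5/2)/(j - 7)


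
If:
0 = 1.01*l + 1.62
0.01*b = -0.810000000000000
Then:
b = -81.00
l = -1.60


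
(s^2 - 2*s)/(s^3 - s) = (s - 2)/(s^2 - 1)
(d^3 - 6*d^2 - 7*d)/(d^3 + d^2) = (d - 7)/d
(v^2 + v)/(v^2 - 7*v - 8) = v/(v - 8)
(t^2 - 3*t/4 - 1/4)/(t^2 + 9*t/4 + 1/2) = (t - 1)/(t + 2)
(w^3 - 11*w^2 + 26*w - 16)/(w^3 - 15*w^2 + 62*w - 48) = (w - 2)/(w - 6)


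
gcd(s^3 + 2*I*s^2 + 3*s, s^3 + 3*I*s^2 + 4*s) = s^2 - I*s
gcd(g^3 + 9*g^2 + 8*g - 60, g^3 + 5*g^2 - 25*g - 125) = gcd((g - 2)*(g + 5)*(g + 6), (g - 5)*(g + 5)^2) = g + 5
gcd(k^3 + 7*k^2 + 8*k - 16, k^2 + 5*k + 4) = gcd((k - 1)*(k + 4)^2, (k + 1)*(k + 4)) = k + 4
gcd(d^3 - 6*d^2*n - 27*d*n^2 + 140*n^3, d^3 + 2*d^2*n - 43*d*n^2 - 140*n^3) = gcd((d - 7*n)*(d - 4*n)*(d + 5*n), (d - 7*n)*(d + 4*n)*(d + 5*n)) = d^2 - 2*d*n - 35*n^2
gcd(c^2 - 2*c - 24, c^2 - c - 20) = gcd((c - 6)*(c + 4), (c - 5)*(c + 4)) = c + 4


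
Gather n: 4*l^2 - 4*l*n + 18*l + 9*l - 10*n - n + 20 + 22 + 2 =4*l^2 + 27*l + n*(-4*l - 11) + 44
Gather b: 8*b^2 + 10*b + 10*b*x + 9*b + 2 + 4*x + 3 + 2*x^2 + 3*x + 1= 8*b^2 + b*(10*x + 19) + 2*x^2 + 7*x + 6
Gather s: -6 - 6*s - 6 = -6*s - 12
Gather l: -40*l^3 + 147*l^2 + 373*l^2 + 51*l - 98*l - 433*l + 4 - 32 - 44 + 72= -40*l^3 + 520*l^2 - 480*l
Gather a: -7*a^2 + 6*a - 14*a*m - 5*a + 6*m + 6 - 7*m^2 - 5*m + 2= -7*a^2 + a*(1 - 14*m) - 7*m^2 + m + 8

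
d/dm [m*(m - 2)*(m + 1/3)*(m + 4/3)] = 4*m^3 - m^2 - 52*m/9 - 8/9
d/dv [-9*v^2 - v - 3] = -18*v - 1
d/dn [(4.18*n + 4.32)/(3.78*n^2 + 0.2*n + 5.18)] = (-15.8004*n^2 - 32.6592*n + 20.7884)/(14.2884*n^4 + 1.512*n^3 + 39.2008*n^2 + 2.072*n + 26.8324)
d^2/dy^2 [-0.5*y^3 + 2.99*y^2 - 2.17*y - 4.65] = 5.98 - 3.0*y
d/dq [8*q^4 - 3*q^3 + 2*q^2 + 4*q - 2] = 32*q^3 - 9*q^2 + 4*q + 4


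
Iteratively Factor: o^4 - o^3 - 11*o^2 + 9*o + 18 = (o + 3)*(o^3 - 4*o^2 + o + 6) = (o - 3)*(o + 3)*(o^2 - o - 2) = (o - 3)*(o - 2)*(o + 3)*(o + 1)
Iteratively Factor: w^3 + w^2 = (w)*(w^2 + w) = w*(w + 1)*(w)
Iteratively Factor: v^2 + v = (v)*(v + 1)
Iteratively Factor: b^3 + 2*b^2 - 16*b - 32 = (b + 2)*(b^2 - 16) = (b - 4)*(b + 2)*(b + 4)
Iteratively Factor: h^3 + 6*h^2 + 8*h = (h + 2)*(h^2 + 4*h) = (h + 2)*(h + 4)*(h)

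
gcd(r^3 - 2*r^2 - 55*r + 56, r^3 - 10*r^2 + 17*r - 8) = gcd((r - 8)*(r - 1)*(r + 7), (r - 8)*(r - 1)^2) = r^2 - 9*r + 8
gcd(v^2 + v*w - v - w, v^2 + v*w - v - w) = v^2 + v*w - v - w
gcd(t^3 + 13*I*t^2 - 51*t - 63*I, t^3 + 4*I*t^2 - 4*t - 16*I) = 1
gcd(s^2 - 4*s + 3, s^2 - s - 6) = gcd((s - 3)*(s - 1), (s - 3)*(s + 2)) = s - 3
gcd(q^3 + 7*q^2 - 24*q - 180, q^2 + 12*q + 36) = q^2 + 12*q + 36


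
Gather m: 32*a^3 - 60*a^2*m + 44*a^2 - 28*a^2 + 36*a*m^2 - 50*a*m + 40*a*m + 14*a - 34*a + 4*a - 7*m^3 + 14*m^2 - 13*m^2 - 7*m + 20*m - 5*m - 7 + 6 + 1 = 32*a^3 + 16*a^2 - 16*a - 7*m^3 + m^2*(36*a + 1) + m*(-60*a^2 - 10*a + 8)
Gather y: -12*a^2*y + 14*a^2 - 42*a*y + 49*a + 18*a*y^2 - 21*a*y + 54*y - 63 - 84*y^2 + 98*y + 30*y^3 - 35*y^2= 14*a^2 + 49*a + 30*y^3 + y^2*(18*a - 119) + y*(-12*a^2 - 63*a + 152) - 63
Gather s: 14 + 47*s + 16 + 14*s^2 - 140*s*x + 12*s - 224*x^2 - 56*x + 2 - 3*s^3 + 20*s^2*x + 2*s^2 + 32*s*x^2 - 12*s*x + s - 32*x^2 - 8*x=-3*s^3 + s^2*(20*x + 16) + s*(32*x^2 - 152*x + 60) - 256*x^2 - 64*x + 32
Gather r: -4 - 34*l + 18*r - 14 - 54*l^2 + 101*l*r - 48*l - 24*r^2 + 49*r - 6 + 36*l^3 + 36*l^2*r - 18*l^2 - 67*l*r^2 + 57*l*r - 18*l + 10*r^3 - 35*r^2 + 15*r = 36*l^3 - 72*l^2 - 100*l + 10*r^3 + r^2*(-67*l - 59) + r*(36*l^2 + 158*l + 82) - 24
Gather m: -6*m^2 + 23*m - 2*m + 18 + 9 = -6*m^2 + 21*m + 27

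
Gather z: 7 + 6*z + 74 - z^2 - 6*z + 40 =121 - z^2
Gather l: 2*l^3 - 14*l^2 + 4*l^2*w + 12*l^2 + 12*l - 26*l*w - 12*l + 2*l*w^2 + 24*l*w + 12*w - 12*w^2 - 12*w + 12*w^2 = 2*l^3 + l^2*(4*w - 2) + l*(2*w^2 - 2*w)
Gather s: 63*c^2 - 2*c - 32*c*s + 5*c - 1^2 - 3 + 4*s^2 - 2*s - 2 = 63*c^2 + 3*c + 4*s^2 + s*(-32*c - 2) - 6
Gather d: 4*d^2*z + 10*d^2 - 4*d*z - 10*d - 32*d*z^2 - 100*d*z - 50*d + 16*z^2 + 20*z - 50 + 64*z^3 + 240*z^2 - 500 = d^2*(4*z + 10) + d*(-32*z^2 - 104*z - 60) + 64*z^3 + 256*z^2 + 20*z - 550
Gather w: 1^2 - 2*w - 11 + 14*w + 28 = 12*w + 18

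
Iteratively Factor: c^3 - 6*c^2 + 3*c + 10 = (c - 2)*(c^2 - 4*c - 5) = (c - 2)*(c + 1)*(c - 5)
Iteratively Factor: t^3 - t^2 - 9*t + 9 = (t - 3)*(t^2 + 2*t - 3) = (t - 3)*(t - 1)*(t + 3)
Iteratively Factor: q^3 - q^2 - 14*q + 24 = (q - 3)*(q^2 + 2*q - 8) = (q - 3)*(q - 2)*(q + 4)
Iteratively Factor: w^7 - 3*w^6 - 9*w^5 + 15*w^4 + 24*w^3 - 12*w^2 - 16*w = (w)*(w^6 - 3*w^5 - 9*w^4 + 15*w^3 + 24*w^2 - 12*w - 16) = w*(w - 2)*(w^5 - w^4 - 11*w^3 - 7*w^2 + 10*w + 8) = w*(w - 2)*(w + 1)*(w^4 - 2*w^3 - 9*w^2 + 2*w + 8) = w*(w - 2)*(w - 1)*(w + 1)*(w^3 - w^2 - 10*w - 8) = w*(w - 2)*(w - 1)*(w + 1)*(w + 2)*(w^2 - 3*w - 4) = w*(w - 2)*(w - 1)*(w + 1)^2*(w + 2)*(w - 4)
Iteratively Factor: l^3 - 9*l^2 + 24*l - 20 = (l - 2)*(l^2 - 7*l + 10) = (l - 2)^2*(l - 5)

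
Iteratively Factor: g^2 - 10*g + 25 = (g - 5)*(g - 5)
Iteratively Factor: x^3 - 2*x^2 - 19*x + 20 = (x + 4)*(x^2 - 6*x + 5) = (x - 1)*(x + 4)*(x - 5)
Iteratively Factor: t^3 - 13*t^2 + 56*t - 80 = (t - 4)*(t^2 - 9*t + 20) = (t - 5)*(t - 4)*(t - 4)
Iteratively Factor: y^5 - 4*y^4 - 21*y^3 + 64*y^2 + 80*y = (y)*(y^4 - 4*y^3 - 21*y^2 + 64*y + 80) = y*(y - 4)*(y^3 - 21*y - 20) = y*(y - 4)*(y + 1)*(y^2 - y - 20) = y*(y - 4)*(y + 1)*(y + 4)*(y - 5)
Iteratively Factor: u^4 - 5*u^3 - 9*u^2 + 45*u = (u - 3)*(u^3 - 2*u^2 - 15*u) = (u - 3)*(u + 3)*(u^2 - 5*u) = (u - 5)*(u - 3)*(u + 3)*(u)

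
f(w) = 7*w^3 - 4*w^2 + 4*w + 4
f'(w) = 21*w^2 - 8*w + 4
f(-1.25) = -20.92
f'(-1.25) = 46.81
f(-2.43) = -129.78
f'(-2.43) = 147.44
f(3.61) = 295.63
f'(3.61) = 248.79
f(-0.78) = -4.88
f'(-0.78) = 23.02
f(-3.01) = -235.18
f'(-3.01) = 218.34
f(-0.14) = 3.34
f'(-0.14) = 5.53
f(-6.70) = -2307.70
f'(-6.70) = 1000.29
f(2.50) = 98.38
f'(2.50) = 115.25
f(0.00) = 4.00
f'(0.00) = 4.00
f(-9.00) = -5459.00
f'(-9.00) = 1777.00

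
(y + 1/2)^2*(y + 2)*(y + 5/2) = y^4 + 11*y^3/2 + 39*y^2/4 + 49*y/8 + 5/4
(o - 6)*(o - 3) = o^2 - 9*o + 18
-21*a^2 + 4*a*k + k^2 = (-3*a + k)*(7*a + k)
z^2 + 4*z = z*(z + 4)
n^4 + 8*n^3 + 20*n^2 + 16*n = n*(n + 2)^2*(n + 4)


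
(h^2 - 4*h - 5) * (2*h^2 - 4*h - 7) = 2*h^4 - 12*h^3 - h^2 + 48*h + 35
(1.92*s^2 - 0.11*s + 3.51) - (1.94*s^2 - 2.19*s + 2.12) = -0.02*s^2 + 2.08*s + 1.39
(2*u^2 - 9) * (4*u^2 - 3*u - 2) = 8*u^4 - 6*u^3 - 40*u^2 + 27*u + 18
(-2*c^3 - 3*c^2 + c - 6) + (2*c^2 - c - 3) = -2*c^3 - c^2 - 9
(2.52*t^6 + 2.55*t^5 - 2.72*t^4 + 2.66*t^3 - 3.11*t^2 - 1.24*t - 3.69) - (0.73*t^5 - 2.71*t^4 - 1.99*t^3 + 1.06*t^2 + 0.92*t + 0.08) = 2.52*t^6 + 1.82*t^5 - 0.0100000000000002*t^4 + 4.65*t^3 - 4.17*t^2 - 2.16*t - 3.77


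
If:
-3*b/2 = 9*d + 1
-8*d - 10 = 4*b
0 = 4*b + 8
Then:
No Solution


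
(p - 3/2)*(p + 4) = p^2 + 5*p/2 - 6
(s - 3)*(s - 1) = s^2 - 4*s + 3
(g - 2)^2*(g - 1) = g^3 - 5*g^2 + 8*g - 4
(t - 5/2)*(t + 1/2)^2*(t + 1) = t^4 - t^3/2 - 15*t^2/4 - 23*t/8 - 5/8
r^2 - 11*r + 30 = (r - 6)*(r - 5)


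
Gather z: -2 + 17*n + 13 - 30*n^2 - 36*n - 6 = -30*n^2 - 19*n + 5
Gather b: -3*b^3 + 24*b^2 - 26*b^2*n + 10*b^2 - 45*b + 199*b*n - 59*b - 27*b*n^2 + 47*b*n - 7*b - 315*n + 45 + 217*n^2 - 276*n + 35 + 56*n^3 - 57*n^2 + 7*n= -3*b^3 + b^2*(34 - 26*n) + b*(-27*n^2 + 246*n - 111) + 56*n^3 + 160*n^2 - 584*n + 80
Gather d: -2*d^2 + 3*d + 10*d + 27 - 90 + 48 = -2*d^2 + 13*d - 15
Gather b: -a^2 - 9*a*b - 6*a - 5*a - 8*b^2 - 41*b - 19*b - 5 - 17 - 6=-a^2 - 11*a - 8*b^2 + b*(-9*a - 60) - 28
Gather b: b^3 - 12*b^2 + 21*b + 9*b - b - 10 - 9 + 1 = b^3 - 12*b^2 + 29*b - 18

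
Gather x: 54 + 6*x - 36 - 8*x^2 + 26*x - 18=-8*x^2 + 32*x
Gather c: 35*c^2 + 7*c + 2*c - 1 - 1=35*c^2 + 9*c - 2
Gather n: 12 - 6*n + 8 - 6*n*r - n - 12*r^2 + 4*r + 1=n*(-6*r - 7) - 12*r^2 + 4*r + 21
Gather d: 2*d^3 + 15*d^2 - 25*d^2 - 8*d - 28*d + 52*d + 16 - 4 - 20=2*d^3 - 10*d^2 + 16*d - 8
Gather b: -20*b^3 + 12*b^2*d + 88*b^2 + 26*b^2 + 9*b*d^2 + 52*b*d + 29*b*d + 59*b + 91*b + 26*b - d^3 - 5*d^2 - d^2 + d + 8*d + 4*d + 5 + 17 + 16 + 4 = -20*b^3 + b^2*(12*d + 114) + b*(9*d^2 + 81*d + 176) - d^3 - 6*d^2 + 13*d + 42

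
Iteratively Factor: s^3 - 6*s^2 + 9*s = (s)*(s^2 - 6*s + 9) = s*(s - 3)*(s - 3)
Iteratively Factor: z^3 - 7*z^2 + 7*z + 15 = (z - 3)*(z^2 - 4*z - 5) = (z - 5)*(z - 3)*(z + 1)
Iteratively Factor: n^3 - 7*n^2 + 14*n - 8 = (n - 4)*(n^2 - 3*n + 2) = (n - 4)*(n - 2)*(n - 1)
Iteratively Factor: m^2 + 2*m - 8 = (m + 4)*(m - 2)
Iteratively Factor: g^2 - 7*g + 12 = (g - 3)*(g - 4)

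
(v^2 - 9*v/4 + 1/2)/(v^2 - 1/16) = 4*(v - 2)/(4*v + 1)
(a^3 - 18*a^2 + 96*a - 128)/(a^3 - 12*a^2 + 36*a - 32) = (a - 8)/(a - 2)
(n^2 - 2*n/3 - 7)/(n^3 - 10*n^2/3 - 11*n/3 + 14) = (3*n + 7)/(3*n^2 - n - 14)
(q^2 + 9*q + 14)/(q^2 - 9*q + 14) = (q^2 + 9*q + 14)/(q^2 - 9*q + 14)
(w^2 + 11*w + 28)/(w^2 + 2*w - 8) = (w + 7)/(w - 2)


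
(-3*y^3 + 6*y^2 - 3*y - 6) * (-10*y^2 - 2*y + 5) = 30*y^5 - 54*y^4 + 3*y^3 + 96*y^2 - 3*y - 30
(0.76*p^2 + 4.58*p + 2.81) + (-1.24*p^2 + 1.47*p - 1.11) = -0.48*p^2 + 6.05*p + 1.7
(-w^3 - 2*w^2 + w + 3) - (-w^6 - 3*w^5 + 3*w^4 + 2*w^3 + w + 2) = w^6 + 3*w^5 - 3*w^4 - 3*w^3 - 2*w^2 + 1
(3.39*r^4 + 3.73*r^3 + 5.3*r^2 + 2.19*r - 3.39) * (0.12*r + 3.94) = 0.4068*r^5 + 13.8042*r^4 + 15.3322*r^3 + 21.1448*r^2 + 8.2218*r - 13.3566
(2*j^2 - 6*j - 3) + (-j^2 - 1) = j^2 - 6*j - 4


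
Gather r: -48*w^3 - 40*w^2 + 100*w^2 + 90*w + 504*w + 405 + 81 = -48*w^3 + 60*w^2 + 594*w + 486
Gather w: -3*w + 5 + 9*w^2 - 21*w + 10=9*w^2 - 24*w + 15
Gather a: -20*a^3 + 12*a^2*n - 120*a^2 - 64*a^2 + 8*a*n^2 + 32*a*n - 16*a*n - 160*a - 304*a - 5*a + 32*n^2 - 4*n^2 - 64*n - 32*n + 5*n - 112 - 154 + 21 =-20*a^3 + a^2*(12*n - 184) + a*(8*n^2 + 16*n - 469) + 28*n^2 - 91*n - 245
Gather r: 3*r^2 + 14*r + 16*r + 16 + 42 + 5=3*r^2 + 30*r + 63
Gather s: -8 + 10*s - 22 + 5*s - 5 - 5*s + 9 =10*s - 26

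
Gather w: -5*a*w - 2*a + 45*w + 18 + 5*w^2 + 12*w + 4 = -2*a + 5*w^2 + w*(57 - 5*a) + 22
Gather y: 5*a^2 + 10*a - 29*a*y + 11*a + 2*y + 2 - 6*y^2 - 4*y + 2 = 5*a^2 + 21*a - 6*y^2 + y*(-29*a - 2) + 4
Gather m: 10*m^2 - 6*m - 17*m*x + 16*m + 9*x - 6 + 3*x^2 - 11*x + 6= 10*m^2 + m*(10 - 17*x) + 3*x^2 - 2*x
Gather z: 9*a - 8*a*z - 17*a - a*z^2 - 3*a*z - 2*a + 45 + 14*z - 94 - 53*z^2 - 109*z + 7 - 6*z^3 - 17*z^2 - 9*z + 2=-10*a - 6*z^3 + z^2*(-a - 70) + z*(-11*a - 104) - 40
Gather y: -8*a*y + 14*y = y*(14 - 8*a)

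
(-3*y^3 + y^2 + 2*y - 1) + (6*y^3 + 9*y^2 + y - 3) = 3*y^3 + 10*y^2 + 3*y - 4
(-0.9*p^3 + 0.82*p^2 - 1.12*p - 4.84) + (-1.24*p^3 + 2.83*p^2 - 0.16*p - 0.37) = -2.14*p^3 + 3.65*p^2 - 1.28*p - 5.21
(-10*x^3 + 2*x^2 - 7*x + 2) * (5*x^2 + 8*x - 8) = -50*x^5 - 70*x^4 + 61*x^3 - 62*x^2 + 72*x - 16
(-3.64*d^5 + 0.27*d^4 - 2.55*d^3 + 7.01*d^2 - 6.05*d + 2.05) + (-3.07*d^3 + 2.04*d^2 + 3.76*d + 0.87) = -3.64*d^5 + 0.27*d^4 - 5.62*d^3 + 9.05*d^2 - 2.29*d + 2.92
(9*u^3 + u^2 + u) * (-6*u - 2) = -54*u^4 - 24*u^3 - 8*u^2 - 2*u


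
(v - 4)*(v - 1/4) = v^2 - 17*v/4 + 1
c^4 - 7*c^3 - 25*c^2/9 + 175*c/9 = c*(c - 7)*(c - 5/3)*(c + 5/3)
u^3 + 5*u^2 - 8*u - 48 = (u - 3)*(u + 4)^2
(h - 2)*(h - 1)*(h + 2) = h^3 - h^2 - 4*h + 4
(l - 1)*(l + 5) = l^2 + 4*l - 5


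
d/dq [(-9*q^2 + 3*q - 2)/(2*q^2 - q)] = (3*q^2 + 8*q - 2)/(q^2*(4*q^2 - 4*q + 1))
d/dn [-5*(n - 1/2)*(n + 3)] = -10*n - 25/2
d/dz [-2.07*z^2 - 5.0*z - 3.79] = -4.14*z - 5.0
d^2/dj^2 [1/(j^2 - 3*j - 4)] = 2*(j^2 - 3*j - (2*j - 3)^2 - 4)/(-j^2 + 3*j + 4)^3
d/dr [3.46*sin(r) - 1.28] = 3.46*cos(r)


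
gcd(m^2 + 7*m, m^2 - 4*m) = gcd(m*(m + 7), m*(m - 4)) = m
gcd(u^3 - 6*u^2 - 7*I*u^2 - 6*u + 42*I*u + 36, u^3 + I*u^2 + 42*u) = u - 6*I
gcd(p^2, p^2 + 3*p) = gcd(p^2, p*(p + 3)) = p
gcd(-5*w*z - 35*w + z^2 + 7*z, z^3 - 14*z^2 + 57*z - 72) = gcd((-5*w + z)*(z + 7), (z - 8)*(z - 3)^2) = 1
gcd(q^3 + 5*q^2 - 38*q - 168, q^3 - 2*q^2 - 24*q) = q^2 - 2*q - 24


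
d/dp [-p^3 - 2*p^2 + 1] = p*(-3*p - 4)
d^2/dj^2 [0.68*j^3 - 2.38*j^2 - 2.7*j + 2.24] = 4.08*j - 4.76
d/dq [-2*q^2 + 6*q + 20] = 6 - 4*q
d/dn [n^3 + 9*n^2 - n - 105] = 3*n^2 + 18*n - 1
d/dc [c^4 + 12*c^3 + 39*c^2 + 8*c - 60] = 4*c^3 + 36*c^2 + 78*c + 8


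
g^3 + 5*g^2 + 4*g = g*(g + 1)*(g + 4)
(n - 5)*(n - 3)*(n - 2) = n^3 - 10*n^2 + 31*n - 30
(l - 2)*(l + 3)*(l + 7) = l^3 + 8*l^2 + l - 42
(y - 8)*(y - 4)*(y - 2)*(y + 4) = y^4 - 10*y^3 + 160*y - 256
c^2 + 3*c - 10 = (c - 2)*(c + 5)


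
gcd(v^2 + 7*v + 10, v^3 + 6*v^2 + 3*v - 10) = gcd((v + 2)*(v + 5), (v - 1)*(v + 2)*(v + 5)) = v^2 + 7*v + 10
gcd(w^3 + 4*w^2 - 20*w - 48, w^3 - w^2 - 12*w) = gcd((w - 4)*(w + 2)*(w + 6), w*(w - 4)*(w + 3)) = w - 4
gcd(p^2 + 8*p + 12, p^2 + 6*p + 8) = p + 2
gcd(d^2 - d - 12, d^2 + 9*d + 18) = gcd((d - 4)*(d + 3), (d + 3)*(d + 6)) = d + 3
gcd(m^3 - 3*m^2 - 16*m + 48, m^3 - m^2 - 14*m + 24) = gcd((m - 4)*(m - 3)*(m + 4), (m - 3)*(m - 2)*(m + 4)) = m^2 + m - 12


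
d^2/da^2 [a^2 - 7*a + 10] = 2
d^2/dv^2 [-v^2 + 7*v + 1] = -2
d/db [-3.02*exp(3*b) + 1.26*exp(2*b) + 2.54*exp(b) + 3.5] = (-9.06*exp(2*b) + 2.52*exp(b) + 2.54)*exp(b)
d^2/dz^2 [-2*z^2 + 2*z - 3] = -4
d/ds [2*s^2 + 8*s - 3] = 4*s + 8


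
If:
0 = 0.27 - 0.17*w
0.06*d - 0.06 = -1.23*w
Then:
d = -31.56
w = 1.59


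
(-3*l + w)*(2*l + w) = -6*l^2 - l*w + w^2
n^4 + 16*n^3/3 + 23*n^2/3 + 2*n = n*(n + 1/3)*(n + 2)*(n + 3)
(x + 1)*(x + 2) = x^2 + 3*x + 2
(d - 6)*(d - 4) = d^2 - 10*d + 24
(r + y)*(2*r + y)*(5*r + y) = 10*r^3 + 17*r^2*y + 8*r*y^2 + y^3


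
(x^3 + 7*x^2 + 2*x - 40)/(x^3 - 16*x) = (x^2 + 3*x - 10)/(x*(x - 4))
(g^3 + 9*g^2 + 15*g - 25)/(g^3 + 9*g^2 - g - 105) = (g^2 + 4*g - 5)/(g^2 + 4*g - 21)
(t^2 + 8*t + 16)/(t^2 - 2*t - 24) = (t + 4)/(t - 6)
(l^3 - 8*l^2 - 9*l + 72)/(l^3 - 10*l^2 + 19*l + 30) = (l^3 - 8*l^2 - 9*l + 72)/(l^3 - 10*l^2 + 19*l + 30)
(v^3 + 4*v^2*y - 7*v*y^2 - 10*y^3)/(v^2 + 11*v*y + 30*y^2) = (v^2 - v*y - 2*y^2)/(v + 6*y)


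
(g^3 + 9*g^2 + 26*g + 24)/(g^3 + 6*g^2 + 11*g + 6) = (g + 4)/(g + 1)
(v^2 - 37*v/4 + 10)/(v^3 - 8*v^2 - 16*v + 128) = (v - 5/4)/(v^2 - 16)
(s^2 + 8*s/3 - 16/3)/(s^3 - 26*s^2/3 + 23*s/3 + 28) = (3*s^2 + 8*s - 16)/(3*s^3 - 26*s^2 + 23*s + 84)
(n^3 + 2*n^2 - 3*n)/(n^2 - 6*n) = (n^2 + 2*n - 3)/(n - 6)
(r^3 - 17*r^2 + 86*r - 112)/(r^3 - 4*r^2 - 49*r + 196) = (r^2 - 10*r + 16)/(r^2 + 3*r - 28)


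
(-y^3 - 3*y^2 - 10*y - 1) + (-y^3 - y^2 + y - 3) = -2*y^3 - 4*y^2 - 9*y - 4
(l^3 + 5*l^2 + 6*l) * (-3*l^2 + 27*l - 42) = -3*l^5 + 12*l^4 + 75*l^3 - 48*l^2 - 252*l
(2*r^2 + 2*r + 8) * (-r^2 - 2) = -2*r^4 - 2*r^3 - 12*r^2 - 4*r - 16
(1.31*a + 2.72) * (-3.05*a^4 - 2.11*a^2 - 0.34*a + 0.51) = -3.9955*a^5 - 8.296*a^4 - 2.7641*a^3 - 6.1846*a^2 - 0.2567*a + 1.3872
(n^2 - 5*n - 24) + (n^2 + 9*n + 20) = 2*n^2 + 4*n - 4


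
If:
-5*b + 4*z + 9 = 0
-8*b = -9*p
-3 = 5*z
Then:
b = 33/25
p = 88/75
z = -3/5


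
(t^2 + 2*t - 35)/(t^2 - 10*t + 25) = (t + 7)/(t - 5)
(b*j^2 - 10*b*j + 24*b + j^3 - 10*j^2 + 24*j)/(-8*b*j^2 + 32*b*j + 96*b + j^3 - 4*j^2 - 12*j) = (-b*j + 4*b - j^2 + 4*j)/(8*b*j + 16*b - j^2 - 2*j)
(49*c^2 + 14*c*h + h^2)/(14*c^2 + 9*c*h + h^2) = (7*c + h)/(2*c + h)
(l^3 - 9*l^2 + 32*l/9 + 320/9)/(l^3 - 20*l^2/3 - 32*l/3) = (9*l^2 - 9*l - 40)/(3*l*(3*l + 4))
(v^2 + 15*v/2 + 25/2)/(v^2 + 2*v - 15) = (v + 5/2)/(v - 3)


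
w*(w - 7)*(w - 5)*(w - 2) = w^4 - 14*w^3 + 59*w^2 - 70*w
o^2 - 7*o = o*(o - 7)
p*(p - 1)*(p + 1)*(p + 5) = p^4 + 5*p^3 - p^2 - 5*p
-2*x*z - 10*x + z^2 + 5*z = (-2*x + z)*(z + 5)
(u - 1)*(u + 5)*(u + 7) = u^3 + 11*u^2 + 23*u - 35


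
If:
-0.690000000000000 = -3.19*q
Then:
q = 0.22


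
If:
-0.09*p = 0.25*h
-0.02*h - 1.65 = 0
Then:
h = -82.50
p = 229.17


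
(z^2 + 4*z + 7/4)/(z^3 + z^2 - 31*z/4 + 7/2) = (2*z + 1)/(2*z^2 - 5*z + 2)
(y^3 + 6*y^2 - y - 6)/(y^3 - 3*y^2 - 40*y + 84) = (y^2 - 1)/(y^2 - 9*y + 14)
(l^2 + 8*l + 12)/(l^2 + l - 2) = (l + 6)/(l - 1)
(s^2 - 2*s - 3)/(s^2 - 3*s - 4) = (s - 3)/(s - 4)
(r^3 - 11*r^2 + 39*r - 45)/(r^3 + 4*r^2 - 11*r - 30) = (r^2 - 8*r + 15)/(r^2 + 7*r + 10)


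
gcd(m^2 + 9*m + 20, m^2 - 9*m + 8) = 1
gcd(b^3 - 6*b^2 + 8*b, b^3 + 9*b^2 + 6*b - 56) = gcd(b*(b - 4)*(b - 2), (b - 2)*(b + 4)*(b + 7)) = b - 2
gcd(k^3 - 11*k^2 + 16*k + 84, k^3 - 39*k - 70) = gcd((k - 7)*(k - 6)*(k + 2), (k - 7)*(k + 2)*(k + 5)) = k^2 - 5*k - 14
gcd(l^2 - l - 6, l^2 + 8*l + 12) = l + 2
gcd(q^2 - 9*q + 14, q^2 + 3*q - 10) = q - 2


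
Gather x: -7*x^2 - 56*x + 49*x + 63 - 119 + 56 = -7*x^2 - 7*x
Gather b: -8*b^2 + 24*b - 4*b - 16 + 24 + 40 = -8*b^2 + 20*b + 48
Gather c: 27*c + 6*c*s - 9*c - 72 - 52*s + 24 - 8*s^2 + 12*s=c*(6*s + 18) - 8*s^2 - 40*s - 48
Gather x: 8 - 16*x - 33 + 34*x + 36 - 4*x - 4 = 14*x + 7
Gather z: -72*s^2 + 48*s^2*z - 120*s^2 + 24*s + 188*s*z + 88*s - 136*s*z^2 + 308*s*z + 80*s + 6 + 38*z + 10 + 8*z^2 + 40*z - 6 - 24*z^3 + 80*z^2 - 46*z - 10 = -192*s^2 + 192*s - 24*z^3 + z^2*(88 - 136*s) + z*(48*s^2 + 496*s + 32)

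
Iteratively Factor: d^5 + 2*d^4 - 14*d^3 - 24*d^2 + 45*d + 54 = (d + 1)*(d^4 + d^3 - 15*d^2 - 9*d + 54) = (d - 3)*(d + 1)*(d^3 + 4*d^2 - 3*d - 18) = (d - 3)*(d + 1)*(d + 3)*(d^2 + d - 6) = (d - 3)*(d - 2)*(d + 1)*(d + 3)*(d + 3)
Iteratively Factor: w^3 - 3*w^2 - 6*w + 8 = (w - 4)*(w^2 + w - 2) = (w - 4)*(w + 2)*(w - 1)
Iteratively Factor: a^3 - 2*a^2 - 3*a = (a + 1)*(a^2 - 3*a) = (a - 3)*(a + 1)*(a)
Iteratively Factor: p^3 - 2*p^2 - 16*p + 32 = (p + 4)*(p^2 - 6*p + 8) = (p - 4)*(p + 4)*(p - 2)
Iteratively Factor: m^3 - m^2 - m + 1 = (m - 1)*(m^2 - 1) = (m - 1)*(m + 1)*(m - 1)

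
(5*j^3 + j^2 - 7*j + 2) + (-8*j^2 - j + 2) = 5*j^3 - 7*j^2 - 8*j + 4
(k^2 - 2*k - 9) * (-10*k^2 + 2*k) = -10*k^4 + 22*k^3 + 86*k^2 - 18*k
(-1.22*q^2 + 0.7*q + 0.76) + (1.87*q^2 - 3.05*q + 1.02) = 0.65*q^2 - 2.35*q + 1.78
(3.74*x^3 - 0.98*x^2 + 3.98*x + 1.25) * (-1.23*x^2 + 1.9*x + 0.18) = -4.6002*x^5 + 8.3114*x^4 - 6.0842*x^3 + 5.8481*x^2 + 3.0914*x + 0.225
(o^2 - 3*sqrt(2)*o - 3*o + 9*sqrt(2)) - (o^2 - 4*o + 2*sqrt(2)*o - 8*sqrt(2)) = -5*sqrt(2)*o + o + 17*sqrt(2)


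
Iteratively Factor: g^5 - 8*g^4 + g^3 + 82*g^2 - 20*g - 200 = (g - 5)*(g^4 - 3*g^3 - 14*g^2 + 12*g + 40) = (g - 5)*(g + 2)*(g^3 - 5*g^2 - 4*g + 20) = (g - 5)*(g + 2)^2*(g^2 - 7*g + 10) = (g - 5)^2*(g + 2)^2*(g - 2)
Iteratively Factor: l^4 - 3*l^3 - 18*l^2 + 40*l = (l - 5)*(l^3 + 2*l^2 - 8*l) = (l - 5)*(l + 4)*(l^2 - 2*l) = l*(l - 5)*(l + 4)*(l - 2)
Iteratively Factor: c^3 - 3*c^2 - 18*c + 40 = (c + 4)*(c^2 - 7*c + 10) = (c - 2)*(c + 4)*(c - 5)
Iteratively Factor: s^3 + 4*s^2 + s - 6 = (s - 1)*(s^2 + 5*s + 6) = (s - 1)*(s + 3)*(s + 2)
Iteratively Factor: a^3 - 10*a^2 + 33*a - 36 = (a - 3)*(a^2 - 7*a + 12) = (a - 3)^2*(a - 4)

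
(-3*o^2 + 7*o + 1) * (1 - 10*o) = 30*o^3 - 73*o^2 - 3*o + 1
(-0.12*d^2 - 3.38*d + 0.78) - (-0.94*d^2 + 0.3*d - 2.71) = 0.82*d^2 - 3.68*d + 3.49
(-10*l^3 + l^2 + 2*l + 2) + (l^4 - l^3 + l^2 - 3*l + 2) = l^4 - 11*l^3 + 2*l^2 - l + 4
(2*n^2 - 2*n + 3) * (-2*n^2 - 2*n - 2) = -4*n^4 - 6*n^2 - 2*n - 6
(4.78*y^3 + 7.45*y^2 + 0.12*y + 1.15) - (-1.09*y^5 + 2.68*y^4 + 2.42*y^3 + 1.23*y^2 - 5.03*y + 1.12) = 1.09*y^5 - 2.68*y^4 + 2.36*y^3 + 6.22*y^2 + 5.15*y + 0.0299999999999998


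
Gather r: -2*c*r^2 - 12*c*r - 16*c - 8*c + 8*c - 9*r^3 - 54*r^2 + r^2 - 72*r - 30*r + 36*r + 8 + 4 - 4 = -16*c - 9*r^3 + r^2*(-2*c - 53) + r*(-12*c - 66) + 8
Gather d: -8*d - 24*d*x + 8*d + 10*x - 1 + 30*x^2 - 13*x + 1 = -24*d*x + 30*x^2 - 3*x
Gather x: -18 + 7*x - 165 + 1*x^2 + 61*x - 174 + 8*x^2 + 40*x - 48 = 9*x^2 + 108*x - 405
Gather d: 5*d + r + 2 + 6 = 5*d + r + 8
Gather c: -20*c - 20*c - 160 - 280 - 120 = -40*c - 560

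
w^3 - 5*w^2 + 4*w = w*(w - 4)*(w - 1)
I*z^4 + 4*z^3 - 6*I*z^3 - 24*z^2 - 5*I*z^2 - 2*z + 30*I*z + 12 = (z - 6)*(z - 2*I)*(z - I)*(I*z + 1)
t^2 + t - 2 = (t - 1)*(t + 2)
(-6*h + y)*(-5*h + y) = 30*h^2 - 11*h*y + y^2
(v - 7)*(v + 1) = v^2 - 6*v - 7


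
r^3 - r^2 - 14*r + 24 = (r - 3)*(r - 2)*(r + 4)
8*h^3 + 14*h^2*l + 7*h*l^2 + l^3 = (h + l)*(2*h + l)*(4*h + l)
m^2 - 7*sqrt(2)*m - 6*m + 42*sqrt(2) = (m - 6)*(m - 7*sqrt(2))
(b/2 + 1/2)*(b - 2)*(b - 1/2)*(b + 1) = b^4/2 - b^3/4 - 3*b^2/2 - b/4 + 1/2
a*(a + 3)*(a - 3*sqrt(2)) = a^3 - 3*sqrt(2)*a^2 + 3*a^2 - 9*sqrt(2)*a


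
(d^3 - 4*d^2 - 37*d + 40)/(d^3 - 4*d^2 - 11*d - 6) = (-d^3 + 4*d^2 + 37*d - 40)/(-d^3 + 4*d^2 + 11*d + 6)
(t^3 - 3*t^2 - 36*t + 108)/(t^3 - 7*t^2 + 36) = (t + 6)/(t + 2)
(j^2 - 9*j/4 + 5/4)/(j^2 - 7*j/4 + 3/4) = (4*j - 5)/(4*j - 3)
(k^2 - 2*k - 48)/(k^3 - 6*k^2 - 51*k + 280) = (k + 6)/(k^2 + 2*k - 35)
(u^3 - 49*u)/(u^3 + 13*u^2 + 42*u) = (u - 7)/(u + 6)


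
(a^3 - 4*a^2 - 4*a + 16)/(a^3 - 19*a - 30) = (a^2 - 6*a + 8)/(a^2 - 2*a - 15)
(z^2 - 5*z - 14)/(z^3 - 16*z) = (z^2 - 5*z - 14)/(z*(z^2 - 16))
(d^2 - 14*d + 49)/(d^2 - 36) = (d^2 - 14*d + 49)/(d^2 - 36)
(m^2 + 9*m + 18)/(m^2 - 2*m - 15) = (m + 6)/(m - 5)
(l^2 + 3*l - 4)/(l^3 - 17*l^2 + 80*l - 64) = (l + 4)/(l^2 - 16*l + 64)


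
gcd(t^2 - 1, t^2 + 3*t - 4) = t - 1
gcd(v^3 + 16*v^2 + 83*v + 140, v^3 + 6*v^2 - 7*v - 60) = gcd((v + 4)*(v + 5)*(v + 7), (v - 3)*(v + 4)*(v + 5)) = v^2 + 9*v + 20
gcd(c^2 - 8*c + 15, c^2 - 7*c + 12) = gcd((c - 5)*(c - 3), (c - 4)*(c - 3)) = c - 3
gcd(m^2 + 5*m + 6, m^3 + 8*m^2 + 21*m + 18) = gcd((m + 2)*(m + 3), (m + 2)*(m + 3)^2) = m^2 + 5*m + 6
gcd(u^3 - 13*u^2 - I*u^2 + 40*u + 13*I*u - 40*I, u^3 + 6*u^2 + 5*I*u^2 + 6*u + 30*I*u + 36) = u - I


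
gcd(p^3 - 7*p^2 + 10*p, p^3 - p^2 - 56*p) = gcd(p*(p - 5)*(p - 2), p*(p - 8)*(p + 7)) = p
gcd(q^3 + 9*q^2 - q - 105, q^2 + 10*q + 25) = q + 5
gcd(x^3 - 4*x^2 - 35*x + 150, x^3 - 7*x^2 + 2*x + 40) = x - 5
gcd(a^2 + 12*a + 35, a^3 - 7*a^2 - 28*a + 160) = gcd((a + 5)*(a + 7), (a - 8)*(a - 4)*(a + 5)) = a + 5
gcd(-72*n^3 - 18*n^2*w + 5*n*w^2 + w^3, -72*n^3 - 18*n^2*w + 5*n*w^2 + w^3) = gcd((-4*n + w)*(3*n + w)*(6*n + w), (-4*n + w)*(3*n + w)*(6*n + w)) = -72*n^3 - 18*n^2*w + 5*n*w^2 + w^3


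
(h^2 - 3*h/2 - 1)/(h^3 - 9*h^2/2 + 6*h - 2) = (2*h + 1)/(2*h^2 - 5*h + 2)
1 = 1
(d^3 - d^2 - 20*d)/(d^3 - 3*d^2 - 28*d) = (d - 5)/(d - 7)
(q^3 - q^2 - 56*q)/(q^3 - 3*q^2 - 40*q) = (q + 7)/(q + 5)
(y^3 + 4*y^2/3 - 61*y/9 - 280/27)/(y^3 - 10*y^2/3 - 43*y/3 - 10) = (y^2 - y/3 - 56/9)/(y^2 - 5*y - 6)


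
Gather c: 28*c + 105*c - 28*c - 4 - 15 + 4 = 105*c - 15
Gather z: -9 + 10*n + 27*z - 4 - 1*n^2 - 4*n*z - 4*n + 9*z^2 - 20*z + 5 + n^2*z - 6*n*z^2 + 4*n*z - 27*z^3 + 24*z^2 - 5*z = -n^2 + 6*n - 27*z^3 + z^2*(33 - 6*n) + z*(n^2 + 2) - 8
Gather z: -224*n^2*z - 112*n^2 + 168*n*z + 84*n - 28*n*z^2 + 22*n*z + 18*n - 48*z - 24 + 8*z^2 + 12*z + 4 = -112*n^2 + 102*n + z^2*(8 - 28*n) + z*(-224*n^2 + 190*n - 36) - 20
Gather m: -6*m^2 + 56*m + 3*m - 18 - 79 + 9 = -6*m^2 + 59*m - 88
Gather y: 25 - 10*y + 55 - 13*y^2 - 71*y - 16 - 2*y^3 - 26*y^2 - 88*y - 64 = -2*y^3 - 39*y^2 - 169*y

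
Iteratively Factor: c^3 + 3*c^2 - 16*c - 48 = (c - 4)*(c^2 + 7*c + 12) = (c - 4)*(c + 4)*(c + 3)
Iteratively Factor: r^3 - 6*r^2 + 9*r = (r - 3)*(r^2 - 3*r) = r*(r - 3)*(r - 3)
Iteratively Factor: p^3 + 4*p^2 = (p)*(p^2 + 4*p) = p^2*(p + 4)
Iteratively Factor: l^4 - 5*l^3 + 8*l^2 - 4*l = (l - 1)*(l^3 - 4*l^2 + 4*l) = (l - 2)*(l - 1)*(l^2 - 2*l) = (l - 2)^2*(l - 1)*(l)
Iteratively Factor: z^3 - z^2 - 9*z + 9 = (z - 1)*(z^2 - 9) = (z - 1)*(z + 3)*(z - 3)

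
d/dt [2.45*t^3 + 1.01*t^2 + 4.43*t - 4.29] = 7.35*t^2 + 2.02*t + 4.43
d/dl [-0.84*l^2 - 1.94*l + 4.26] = -1.68*l - 1.94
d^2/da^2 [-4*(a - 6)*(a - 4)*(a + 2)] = 64 - 24*a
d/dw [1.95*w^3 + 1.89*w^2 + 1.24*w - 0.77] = 5.85*w^2 + 3.78*w + 1.24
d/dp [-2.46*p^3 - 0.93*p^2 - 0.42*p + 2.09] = -7.38*p^2 - 1.86*p - 0.42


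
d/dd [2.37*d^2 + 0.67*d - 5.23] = 4.74*d + 0.67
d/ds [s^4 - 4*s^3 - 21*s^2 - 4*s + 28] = 4*s^3 - 12*s^2 - 42*s - 4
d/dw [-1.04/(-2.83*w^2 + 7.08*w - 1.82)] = (7.3632 - 5.8864*w)/(2.83*w^2 - 7.08*w + 1.82)^2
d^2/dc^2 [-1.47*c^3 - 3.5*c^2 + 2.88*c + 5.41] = -8.82*c - 7.0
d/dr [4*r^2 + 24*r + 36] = 8*r + 24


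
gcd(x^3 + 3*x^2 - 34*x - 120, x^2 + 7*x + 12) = x + 4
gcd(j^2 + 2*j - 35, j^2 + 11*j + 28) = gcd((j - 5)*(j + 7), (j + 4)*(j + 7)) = j + 7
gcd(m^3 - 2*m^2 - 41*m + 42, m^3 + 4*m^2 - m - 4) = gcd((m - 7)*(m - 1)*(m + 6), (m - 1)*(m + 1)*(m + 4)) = m - 1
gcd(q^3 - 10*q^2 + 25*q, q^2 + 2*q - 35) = q - 5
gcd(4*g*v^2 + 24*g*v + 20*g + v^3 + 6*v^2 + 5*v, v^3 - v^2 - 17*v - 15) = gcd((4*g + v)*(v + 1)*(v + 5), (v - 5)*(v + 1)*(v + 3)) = v + 1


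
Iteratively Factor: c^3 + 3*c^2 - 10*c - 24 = (c + 2)*(c^2 + c - 12) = (c + 2)*(c + 4)*(c - 3)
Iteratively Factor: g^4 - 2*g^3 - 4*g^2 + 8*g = (g - 2)*(g^3 - 4*g) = (g - 2)*(g + 2)*(g^2 - 2*g) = g*(g - 2)*(g + 2)*(g - 2)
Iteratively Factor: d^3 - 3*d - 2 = (d + 1)*(d^2 - d - 2) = (d + 1)^2*(d - 2)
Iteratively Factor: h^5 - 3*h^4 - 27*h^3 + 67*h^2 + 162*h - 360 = (h - 3)*(h^4 - 27*h^2 - 14*h + 120) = (h - 3)*(h + 4)*(h^3 - 4*h^2 - 11*h + 30) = (h - 3)*(h + 3)*(h + 4)*(h^2 - 7*h + 10) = (h - 3)*(h - 2)*(h + 3)*(h + 4)*(h - 5)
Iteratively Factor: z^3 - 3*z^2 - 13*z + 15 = (z - 1)*(z^2 - 2*z - 15) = (z - 5)*(z - 1)*(z + 3)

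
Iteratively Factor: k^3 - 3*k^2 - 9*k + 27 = (k - 3)*(k^2 - 9) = (k - 3)^2*(k + 3)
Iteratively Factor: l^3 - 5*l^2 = (l)*(l^2 - 5*l) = l^2*(l - 5)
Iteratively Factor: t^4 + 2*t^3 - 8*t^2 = (t)*(t^3 + 2*t^2 - 8*t) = t^2*(t^2 + 2*t - 8) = t^2*(t - 2)*(t + 4)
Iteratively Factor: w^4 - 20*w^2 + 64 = (w + 4)*(w^3 - 4*w^2 - 4*w + 16) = (w + 2)*(w + 4)*(w^2 - 6*w + 8) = (w - 2)*(w + 2)*(w + 4)*(w - 4)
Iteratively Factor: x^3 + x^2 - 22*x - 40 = (x + 2)*(x^2 - x - 20) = (x + 2)*(x + 4)*(x - 5)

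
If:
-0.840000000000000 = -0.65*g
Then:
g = 1.29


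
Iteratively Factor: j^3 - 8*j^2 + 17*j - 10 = (j - 5)*(j^2 - 3*j + 2) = (j - 5)*(j - 2)*(j - 1)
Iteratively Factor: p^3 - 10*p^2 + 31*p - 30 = (p - 3)*(p^2 - 7*p + 10) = (p - 5)*(p - 3)*(p - 2)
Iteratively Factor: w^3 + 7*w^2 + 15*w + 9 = (w + 1)*(w^2 + 6*w + 9) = (w + 1)*(w + 3)*(w + 3)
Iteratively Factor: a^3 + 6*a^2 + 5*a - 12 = (a + 3)*(a^2 + 3*a - 4) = (a - 1)*(a + 3)*(a + 4)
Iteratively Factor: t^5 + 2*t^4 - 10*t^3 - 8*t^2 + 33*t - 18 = (t - 1)*(t^4 + 3*t^3 - 7*t^2 - 15*t + 18) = (t - 1)*(t + 3)*(t^3 - 7*t + 6) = (t - 2)*(t - 1)*(t + 3)*(t^2 + 2*t - 3) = (t - 2)*(t - 1)^2*(t + 3)*(t + 3)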